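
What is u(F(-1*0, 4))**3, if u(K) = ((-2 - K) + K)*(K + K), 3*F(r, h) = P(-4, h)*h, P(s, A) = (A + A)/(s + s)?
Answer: 4096/27 ≈ 151.70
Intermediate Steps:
P(s, A) = A/s (P(s, A) = (2*A)/((2*s)) = (2*A)*(1/(2*s)) = A/s)
F(r, h) = -h**2/12 (F(r, h) = ((h/(-4))*h)/3 = ((h*(-1/4))*h)/3 = ((-h/4)*h)/3 = (-h**2/4)/3 = -h**2/12)
u(K) = -4*K
u(F(-1*0, 4))**3 = (-(-1)*4**2/3)**3 = (-(-1)*16/3)**3 = (-4*(-4/3))**3 = (16/3)**3 = 4096/27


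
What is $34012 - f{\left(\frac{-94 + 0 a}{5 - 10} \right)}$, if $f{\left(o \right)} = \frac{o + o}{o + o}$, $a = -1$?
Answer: $34011$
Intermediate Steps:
$f{\left(o \right)} = 1$ ($f{\left(o \right)} = \frac{2 o}{2 o} = 2 o \frac{1}{2 o} = 1$)
$34012 - f{\left(\frac{-94 + 0 a}{5 - 10} \right)} = 34012 - 1 = 34011$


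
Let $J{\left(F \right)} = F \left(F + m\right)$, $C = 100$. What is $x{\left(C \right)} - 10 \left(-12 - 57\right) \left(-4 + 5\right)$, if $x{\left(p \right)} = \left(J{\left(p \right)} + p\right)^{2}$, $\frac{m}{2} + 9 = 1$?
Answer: $72250690$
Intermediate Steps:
$m = -16$ ($m = -18 + 2 \cdot 1 = -18 + 2 = -16$)
$J{\left(F \right)} = F \left(-16 + F\right)$ ($J{\left(F \right)} = F \left(F - 16\right) = F \left(-16 + F\right)$)
$x{\left(p \right)} = \left(p + p \left(-16 + p\right)\right)^{2}$ ($x{\left(p \right)} = \left(p \left(-16 + p\right) + p\right)^{2} = \left(p + p \left(-16 + p\right)\right)^{2}$)
$x{\left(C \right)} - 10 \left(-12 - 57\right) \left(-4 + 5\right) = 100^{2} \left(-15 + 100\right)^{2} - 10 \left(-12 - 57\right) \left(-4 + 5\right) = 10000 \cdot 85^{2} - 10 \left(\left(-69\right) 1\right) = 10000 \cdot 7225 - 10 \left(-69\right) = 72250000 - -690 = 72250000 + 690 = 72250690$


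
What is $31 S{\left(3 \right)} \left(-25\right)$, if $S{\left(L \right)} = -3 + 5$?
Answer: $-1550$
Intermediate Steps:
$S{\left(L \right)} = 2$
$31 S{\left(3 \right)} \left(-25\right) = 31 \cdot 2 \left(-25\right) = 62 \left(-25\right) = -1550$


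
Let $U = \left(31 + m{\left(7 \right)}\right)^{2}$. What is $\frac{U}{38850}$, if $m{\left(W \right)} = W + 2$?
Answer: $\frac{32}{777} \approx 0.041184$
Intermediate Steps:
$m{\left(W \right)} = 2 + W$
$U = 1600$ ($U = \left(31 + \left(2 + 7\right)\right)^{2} = \left(31 + 9\right)^{2} = 40^{2} = 1600$)
$\frac{U}{38850} = \frac{1600}{38850} = 1600 \cdot \frac{1}{38850} = \frac{32}{777}$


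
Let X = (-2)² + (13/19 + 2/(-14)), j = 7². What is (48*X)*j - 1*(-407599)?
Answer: 7947325/19 ≈ 4.1828e+5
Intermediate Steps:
j = 49
X = 604/133 (X = 4 + (13*(1/19) + 2*(-1/14)) = 4 + (13/19 - ⅐) = 4 + 72/133 = 604/133 ≈ 4.5414)
(48*X)*j - 1*(-407599) = (48*(604/133))*49 - 1*(-407599) = (28992/133)*49 + 407599 = 202944/19 + 407599 = 7947325/19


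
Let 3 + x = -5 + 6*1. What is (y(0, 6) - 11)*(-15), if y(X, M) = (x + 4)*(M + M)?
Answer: -195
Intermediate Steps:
x = -2 (x = -3 + (-5 + 6*1) = -3 + (-5 + 6) = -3 + 1 = -2)
y(X, M) = 4*M (y(X, M) = (-2 + 4)*(M + M) = 2*(2*M) = 4*M)
(y(0, 6) - 11)*(-15) = (4*6 - 11)*(-15) = (24 - 11)*(-15) = 13*(-15) = -195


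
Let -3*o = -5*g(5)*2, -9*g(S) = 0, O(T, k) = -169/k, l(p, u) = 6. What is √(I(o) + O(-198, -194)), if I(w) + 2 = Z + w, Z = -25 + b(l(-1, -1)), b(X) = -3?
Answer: I*√1096294/194 ≈ 5.3971*I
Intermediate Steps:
g(S) = 0 (g(S) = -⅑*0 = 0)
o = 0 (o = -(-5*0)*2/3 = -0*2 = -⅓*0 = 0)
Z = -28 (Z = -25 - 3 = -28)
I(w) = -30 + w (I(w) = -2 + (-28 + w) = -30 + w)
√(I(o) + O(-198, -194)) = √((-30 + 0) - 169/(-194)) = √(-30 - 169*(-1/194)) = √(-30 + 169/194) = √(-5651/194) = I*√1096294/194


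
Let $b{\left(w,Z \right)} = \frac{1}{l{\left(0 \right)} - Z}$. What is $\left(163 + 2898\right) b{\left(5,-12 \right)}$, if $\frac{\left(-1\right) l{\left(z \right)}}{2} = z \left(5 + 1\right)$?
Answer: $\frac{3061}{12} \approx 255.08$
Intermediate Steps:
$l{\left(z \right)} = - 12 z$ ($l{\left(z \right)} = - 2 z \left(5 + 1\right) = - 2 z 6 = - 2 \cdot 6 z = - 12 z$)
$b{\left(w,Z \right)} = - \frac{1}{Z}$ ($b{\left(w,Z \right)} = \frac{1}{\left(-12\right) 0 - Z} = \frac{1}{0 - Z} = \frac{1}{\left(-1\right) Z} = - \frac{1}{Z}$)
$\left(163 + 2898\right) b{\left(5,-12 \right)} = \left(163 + 2898\right) \left(- \frac{1}{-12}\right) = 3061 \left(\left(-1\right) \left(- \frac{1}{12}\right)\right) = 3061 \cdot \frac{1}{12} = \frac{3061}{12}$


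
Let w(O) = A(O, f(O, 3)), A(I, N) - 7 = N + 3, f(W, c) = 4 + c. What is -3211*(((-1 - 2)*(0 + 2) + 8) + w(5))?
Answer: -61009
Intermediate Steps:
A(I, N) = 10 + N (A(I, N) = 7 + (N + 3) = 7 + (3 + N) = 10 + N)
w(O) = 17 (w(O) = 10 + (4 + 3) = 10 + 7 = 17)
-3211*(((-1 - 2)*(0 + 2) + 8) + w(5)) = -3211*(((-1 - 2)*(0 + 2) + 8) + 17) = -3211*((-3*2 + 8) + 17) = -3211*((-6 + 8) + 17) = -3211*(2 + 17) = -3211*19 = -61009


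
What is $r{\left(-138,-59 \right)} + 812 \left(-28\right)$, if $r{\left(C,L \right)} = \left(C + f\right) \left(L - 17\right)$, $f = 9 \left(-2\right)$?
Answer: $-10880$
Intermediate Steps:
$f = -18$
$r{\left(C,L \right)} = \left(-18 + C\right) \left(-17 + L\right)$ ($r{\left(C,L \right)} = \left(C - 18\right) \left(L - 17\right) = \left(-18 + C\right) \left(-17 + L\right)$)
$r{\left(-138,-59 \right)} + 812 \left(-28\right) = \left(306 - -1062 - -2346 - -8142\right) + 812 \left(-28\right) = \left(306 + 1062 + 2346 + 8142\right) - 22736 = 11856 - 22736 = -10880$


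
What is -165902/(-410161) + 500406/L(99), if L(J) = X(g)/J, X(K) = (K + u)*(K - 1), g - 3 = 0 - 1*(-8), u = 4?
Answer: 3386580066089/10254025 ≈ 3.3027e+5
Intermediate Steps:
g = 11 (g = 3 + (0 - 1*(-8)) = 3 + (0 + 8) = 3 + 8 = 11)
X(K) = (-1 + K)*(4 + K) (X(K) = (K + 4)*(K - 1) = (4 + K)*(-1 + K) = (-1 + K)*(4 + K))
L(J) = 150/J (L(J) = (-4 + 11² + 3*11)/J = (-4 + 121 + 33)/J = 150/J)
-165902/(-410161) + 500406/L(99) = -165902/(-410161) + 500406/((150/99)) = -165902*(-1/410161) + 500406/((150*(1/99))) = 165902/410161 + 500406/(50/33) = 165902/410161 + 500406*(33/50) = 165902/410161 + 8256699/25 = 3386580066089/10254025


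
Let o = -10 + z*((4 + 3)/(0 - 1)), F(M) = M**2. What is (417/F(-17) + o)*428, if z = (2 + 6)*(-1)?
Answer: 5868308/289 ≈ 20306.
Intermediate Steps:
z = -8 (z = 8*(-1) = -8)
o = 46 (o = -10 - 8*(4 + 3)/(0 - 1) = -10 - 56/(-1) = -10 - 56*(-1) = -10 - 8*(-7) = -10 + 56 = 46)
(417/F(-17) + o)*428 = (417/((-17)**2) + 46)*428 = (417/289 + 46)*428 = (13711/289)*428 = 5868308/289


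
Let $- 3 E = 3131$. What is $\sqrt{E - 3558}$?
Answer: $\frac{i \sqrt{41415}}{3} \approx 67.836 i$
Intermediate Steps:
$E = - \frac{3131}{3}$ ($E = \left(- \frac{1}{3}\right) 3131 = - \frac{3131}{3} \approx -1043.7$)
$\sqrt{E - 3558} = \sqrt{- \frac{3131}{3} - 3558} = \sqrt{- \frac{13805}{3}} = \frac{i \sqrt{41415}}{3}$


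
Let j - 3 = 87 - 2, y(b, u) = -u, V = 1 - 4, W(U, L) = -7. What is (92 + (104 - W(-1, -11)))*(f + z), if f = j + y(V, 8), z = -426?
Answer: -70238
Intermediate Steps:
V = -3
j = 88 (j = 3 + (87 - 2) = 3 + 85 = 88)
f = 80 (f = 88 - 1*8 = 88 - 8 = 80)
(92 + (104 - W(-1, -11)))*(f + z) = (92 + (104 - 1*(-7)))*(80 - 426) = (92 + (104 + 7))*(-346) = (92 + 111)*(-346) = 203*(-346) = -70238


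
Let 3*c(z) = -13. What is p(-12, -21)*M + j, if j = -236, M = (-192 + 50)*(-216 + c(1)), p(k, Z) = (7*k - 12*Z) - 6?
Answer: 5068312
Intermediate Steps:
c(z) = -13/3 (c(z) = (1/3)*(-13) = -13/3)
p(k, Z) = -6 - 12*Z + 7*k (p(k, Z) = (-12*Z + 7*k) - 6 = -6 - 12*Z + 7*k)
M = 93862/3 (M = (-192 + 50)*(-216 - 13/3) = -142*(-661/3) = 93862/3 ≈ 31287.)
p(-12, -21)*M + j = (-6 - 12*(-21) + 7*(-12))*(93862/3) - 236 = (-6 + 252 - 84)*(93862/3) - 236 = 162*(93862/3) - 236 = 5068548 - 236 = 5068312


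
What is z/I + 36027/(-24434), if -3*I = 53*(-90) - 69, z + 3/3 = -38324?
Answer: -994544601/39412042 ≈ -25.235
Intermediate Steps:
z = -38325 (z = -1 - 38324 = -38325)
I = 1613 (I = -(53*(-90) - 69)/3 = -(-4770 - 69)/3 = -1/3*(-4839) = 1613)
z/I + 36027/(-24434) = -38325/1613 + 36027/(-24434) = -38325*1/1613 + 36027*(-1/24434) = -38325/1613 - 36027/24434 = -994544601/39412042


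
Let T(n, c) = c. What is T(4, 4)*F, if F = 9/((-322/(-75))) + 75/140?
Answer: 1695/161 ≈ 10.528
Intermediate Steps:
F = 1695/644 (F = 9/((-322*(-1/75))) + 75*(1/140) = 9/(322/75) + 15/28 = 9*(75/322) + 15/28 = 675/322 + 15/28 = 1695/644 ≈ 2.6320)
T(4, 4)*F = 4*(1695/644) = 1695/161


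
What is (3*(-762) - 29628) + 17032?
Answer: -14882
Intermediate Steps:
(3*(-762) - 29628) + 17032 = (-2286 - 29628) + 17032 = -31914 + 17032 = -14882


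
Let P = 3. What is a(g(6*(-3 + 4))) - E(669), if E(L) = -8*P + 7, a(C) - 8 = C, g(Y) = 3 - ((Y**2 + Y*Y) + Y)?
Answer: -50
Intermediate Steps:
g(Y) = 3 - Y - 2*Y**2 (g(Y) = 3 - ((Y**2 + Y**2) + Y) = 3 - (2*Y**2 + Y) = 3 - (Y + 2*Y**2) = 3 + (-Y - 2*Y**2) = 3 - Y - 2*Y**2)
a(C) = 8 + C
E(L) = -17 (E(L) = -8*3 + 7 = -24 + 7 = -17)
a(g(6*(-3 + 4))) - E(669) = (8 + (3 - 6*(-3 + 4) - 2*36*(-3 + 4)**2)) - 1*(-17) = (8 + (3 - 6 - 2*(6*1)**2)) + 17 = (8 + (3 - 1*6 - 2*6**2)) + 17 = (8 + (3 - 6 - 2*36)) + 17 = (8 + (3 - 6 - 72)) + 17 = (8 - 75) + 17 = -67 + 17 = -50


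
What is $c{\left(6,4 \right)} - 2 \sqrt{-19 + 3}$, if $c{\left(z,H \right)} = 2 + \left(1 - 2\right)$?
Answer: $1 - 8 i \approx 1.0 - 8.0 i$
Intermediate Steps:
$c{\left(z,H \right)} = 1$ ($c{\left(z,H \right)} = 2 - 1 = 1$)
$c{\left(6,4 \right)} - 2 \sqrt{-19 + 3} = 1 - 2 \sqrt{-19 + 3} = 1 - 2 \sqrt{-16} = 1 - 2 \cdot 4 i = 1 - 8 i$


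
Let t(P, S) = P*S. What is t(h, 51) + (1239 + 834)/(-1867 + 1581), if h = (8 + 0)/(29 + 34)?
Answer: -4637/6006 ≈ -0.77206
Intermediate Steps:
h = 8/63 ≈ 0.12698
t(h, 51) + (1239 + 834)/(-1867 + 1581) = (8/63)*51 + (1239 + 834)/(-1867 + 1581) = 136/21 + 2073/(-286) = 136/21 + 2073*(-1/286) = 136/21 - 2073/286 = -4637/6006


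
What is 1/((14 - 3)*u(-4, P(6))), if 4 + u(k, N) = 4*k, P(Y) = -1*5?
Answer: -1/220 ≈ -0.0045455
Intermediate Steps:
P(Y) = -5
u(k, N) = -4 + 4*k
1/((14 - 3)*u(-4, P(6))) = 1/((14 - 3)*(-4 + 4*(-4))) = 1/(11*(-4 - 16)) = 1/(11*(-20)) = 1/(-220) = -1/220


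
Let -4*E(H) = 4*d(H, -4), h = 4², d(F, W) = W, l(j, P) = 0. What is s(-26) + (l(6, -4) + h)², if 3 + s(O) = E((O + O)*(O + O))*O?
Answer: 149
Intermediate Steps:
h = 16
E(H) = 4 (E(H) = -(-4) = -¼*(-16) = 4)
s(O) = -3 + 4*O
s(-26) + (l(6, -4) + h)² = (-3 + 4*(-26)) + (0 + 16)² = (-3 - 104) + 16² = -107 + 256 = 149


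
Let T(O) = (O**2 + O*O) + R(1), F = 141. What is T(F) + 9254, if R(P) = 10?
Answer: 49026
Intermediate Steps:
T(O) = 10 + 2*O**2 (T(O) = (O**2 + O*O) + 10 = (O**2 + O**2) + 10 = 2*O**2 + 10 = 10 + 2*O**2)
T(F) + 9254 = (10 + 2*141**2) + 9254 = (10 + 2*19881) + 9254 = (10 + 39762) + 9254 = 39772 + 9254 = 49026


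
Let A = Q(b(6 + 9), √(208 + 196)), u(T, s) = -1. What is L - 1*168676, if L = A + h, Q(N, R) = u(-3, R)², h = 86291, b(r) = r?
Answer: -82384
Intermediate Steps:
Q(N, R) = 1 (Q(N, R) = (-1)² = 1)
A = 1
L = 86292 (L = 1 + 86291 = 86292)
L - 1*168676 = 86292 - 1*168676 = 86292 - 168676 = -82384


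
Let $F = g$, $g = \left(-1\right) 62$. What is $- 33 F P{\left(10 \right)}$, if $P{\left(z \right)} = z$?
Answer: $20460$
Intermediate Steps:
$g = -62$
$F = -62$
$- 33 F P{\left(10 \right)} = \left(-33\right) \left(-62\right) 10 = 2046 \cdot 10 = 20460$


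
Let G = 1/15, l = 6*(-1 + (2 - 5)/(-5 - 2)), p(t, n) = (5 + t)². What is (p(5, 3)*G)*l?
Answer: -160/7 ≈ -22.857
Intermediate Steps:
l = -24/7 (l = 6*(-1 - 3/(-7)) = 6*(-1 - 3*(-⅐)) = 6*(-1 + 3/7) = 6*(-4/7) = -24/7 ≈ -3.4286)
G = 1/15 (G = 1*(1/15) = 1/15 ≈ 0.066667)
(p(5, 3)*G)*l = ((5 + 5)²*(1/15))*(-24/7) = (10²*(1/15))*(-24/7) = (100*(1/15))*(-24/7) = (20/3)*(-24/7) = -160/7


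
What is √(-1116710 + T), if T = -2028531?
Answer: I*√3145241 ≈ 1773.5*I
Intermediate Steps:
√(-1116710 + T) = √(-1116710 - 2028531) = √(-3145241) = I*√3145241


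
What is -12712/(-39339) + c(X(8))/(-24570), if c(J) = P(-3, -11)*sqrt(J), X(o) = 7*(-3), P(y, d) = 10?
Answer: 12712/39339 - I*sqrt(21)/2457 ≈ 0.32314 - 0.0018651*I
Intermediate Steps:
X(o) = -21
c(J) = 10*sqrt(J)
-12712/(-39339) + c(X(8))/(-24570) = -12712/(-39339) + (10*sqrt(-21))/(-24570) = -12712*(-1/39339) + (10*(I*sqrt(21)))*(-1/24570) = 12712/39339 + (10*I*sqrt(21))*(-1/24570) = 12712/39339 - I*sqrt(21)/2457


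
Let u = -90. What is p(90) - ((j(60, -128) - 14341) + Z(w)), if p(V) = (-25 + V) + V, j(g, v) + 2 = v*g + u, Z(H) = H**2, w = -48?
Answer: 19964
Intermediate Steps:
j(g, v) = -92 + g*v (j(g, v) = -2 + (v*g - 90) = -2 + (g*v - 90) = -2 + (-90 + g*v) = -92 + g*v)
p(V) = -25 + 2*V
p(90) - ((j(60, -128) - 14341) + Z(w)) = (-25 + 2*90) - (((-92 + 60*(-128)) - 14341) + (-48)**2) = (-25 + 180) - (((-92 - 7680) - 14341) + 2304) = 155 - ((-7772 - 14341) + 2304) = 155 - (-22113 + 2304) = 155 - 1*(-19809) = 155 + 19809 = 19964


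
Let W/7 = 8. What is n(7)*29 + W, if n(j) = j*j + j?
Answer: 1680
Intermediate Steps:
n(j) = j + j² (n(j) = j² + j = j + j²)
W = 56 (W = 7*8 = 56)
n(7)*29 + W = (7*(1 + 7))*29 + 56 = (7*8)*29 + 56 = 56*29 + 56 = 1624 + 56 = 1680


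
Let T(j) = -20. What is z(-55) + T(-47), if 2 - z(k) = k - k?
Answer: -18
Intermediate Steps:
z(k) = 2 (z(k) = 2 - (k - k) = 2 - 1*0 = 2 + 0 = 2)
z(-55) + T(-47) = 2 - 20 = -18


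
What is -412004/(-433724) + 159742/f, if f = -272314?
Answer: 101204052/278559239 ≈ 0.36331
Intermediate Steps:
-412004/(-433724) + 159742/f = -412004/(-433724) + 159742/(-272314) = -412004*(-1/433724) + 159742*(-1/272314) = 103001/108431 - 1507/2569 = 101204052/278559239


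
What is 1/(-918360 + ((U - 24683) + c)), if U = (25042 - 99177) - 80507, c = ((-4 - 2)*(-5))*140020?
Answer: 1/3102915 ≈ 3.2228e-7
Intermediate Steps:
c = 4200600 (c = -6*(-5)*140020 = 30*140020 = 4200600)
U = -154642 (U = -74135 - 80507 = -154642)
1/(-918360 + ((U - 24683) + c)) = 1/(-918360 + ((-154642 - 24683) + 4200600)) = 1/(-918360 + (-179325 + 4200600)) = 1/(-918360 + 4021275) = 1/3102915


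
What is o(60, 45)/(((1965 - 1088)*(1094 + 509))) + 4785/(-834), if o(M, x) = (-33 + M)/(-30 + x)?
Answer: -11211499723/1954105090 ≈ -5.7374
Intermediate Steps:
o(M, x) = (-33 + M)/(-30 + x)
o(60, 45)/(((1965 - 1088)*(1094 + 509))) + 4785/(-834) = ((-33 + 60)/(-30 + 45))/(((1965 - 1088)*(1094 + 509))) + 4785/(-834) = (27/15)/((877*1603)) + 4785*(-1/834) = ((1/15)*27)/1405831 - 1595/278 = (9/5)*(1/1405831) - 1595/278 = 9/7029155 - 1595/278 = -11211499723/1954105090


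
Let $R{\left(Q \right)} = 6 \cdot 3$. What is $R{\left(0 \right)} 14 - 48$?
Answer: $204$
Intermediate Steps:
$R{\left(Q \right)} = 18$
$R{\left(0 \right)} 14 - 48 = 18 \cdot 14 - 48 = 252 - 48 = 204$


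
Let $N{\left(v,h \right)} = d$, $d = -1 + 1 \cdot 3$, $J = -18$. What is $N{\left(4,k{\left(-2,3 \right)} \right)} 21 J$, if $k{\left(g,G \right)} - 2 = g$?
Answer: $-756$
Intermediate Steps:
$k{\left(g,G \right)} = 2 + g$
$d = 2$ ($d = -1 + 3 = 2$)
$N{\left(v,h \right)} = 2$
$N{\left(4,k{\left(-2,3 \right)} \right)} 21 J = 2 \cdot 21 \left(-18\right) = 42 \left(-18\right) = -756$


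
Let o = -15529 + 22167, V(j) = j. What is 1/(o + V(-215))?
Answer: 1/6423 ≈ 0.00015569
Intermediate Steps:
o = 6638
1/(o + V(-215)) = 1/(6638 - 215) = 1/6423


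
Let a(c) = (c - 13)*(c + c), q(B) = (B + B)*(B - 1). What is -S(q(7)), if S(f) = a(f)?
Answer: -11928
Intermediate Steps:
q(B) = 2*B*(-1 + B) (q(B) = (2*B)*(-1 + B) = 2*B*(-1 + B))
a(c) = 2*c*(-13 + c) (a(c) = (-13 + c)*(2*c) = 2*c*(-13 + c))
S(f) = 2*f*(-13 + f)
-S(q(7)) = -2*2*7*(-1 + 7)*(-13 + 2*7*(-1 + 7)) = -2*2*7*6*(-13 + 2*7*6) = -2*84*(-13 + 84) = -2*84*71 = -1*11928 = -11928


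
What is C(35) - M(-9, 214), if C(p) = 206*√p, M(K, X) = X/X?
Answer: -1 + 206*√35 ≈ 1217.7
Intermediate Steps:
M(K, X) = 1
C(35) - M(-9, 214) = 206*√35 - 1*1 = 206*√35 - 1 = -1 + 206*√35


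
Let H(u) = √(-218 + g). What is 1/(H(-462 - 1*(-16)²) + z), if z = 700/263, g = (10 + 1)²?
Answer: 184100/7199393 - 69169*I*√97/7199393 ≈ 0.025572 - 0.094624*I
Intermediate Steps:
g = 121 (g = 11² = 121)
H(u) = I*√97 (H(u) = √(-218 + 121) = √(-97) = I*√97)
z = 700/263 (z = (1/263)*700 = 700/263 ≈ 2.6616)
1/(H(-462 - 1*(-16)²) + z) = 1/(I*√97 + 700/263) = 1/(700/263 + I*√97)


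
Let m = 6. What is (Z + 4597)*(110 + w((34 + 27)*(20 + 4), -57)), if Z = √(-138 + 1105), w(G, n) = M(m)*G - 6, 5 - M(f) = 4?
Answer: 7208096 + 1568*√967 ≈ 7.2569e+6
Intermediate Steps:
M(f) = 1 (M(f) = 5 - 1*4 = 5 - 4 = 1)
w(G, n) = -6 + G (w(G, n) = 1*G - 6 = G - 6 = -6 + G)
Z = √967 ≈ 31.097
(Z + 4597)*(110 + w((34 + 27)*(20 + 4), -57)) = (√967 + 4597)*(110 + (-6 + (34 + 27)*(20 + 4))) = (4597 + √967)*(110 + (-6 + 61*24)) = (4597 + √967)*(110 + (-6 + 1464)) = (4597 + √967)*(110 + 1458) = (4597 + √967)*1568 = 7208096 + 1568*√967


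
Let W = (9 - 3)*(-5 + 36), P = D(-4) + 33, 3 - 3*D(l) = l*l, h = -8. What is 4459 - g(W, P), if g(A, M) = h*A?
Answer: 5947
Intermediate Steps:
D(l) = 1 - l**2/3 (D(l) = 1 - l*l/3 = 1 - l**2/3)
P = 86/3 (P = (1 - 1/3*(-4)**2) + 33 = (1 - 1/3*16) + 33 = (1 - 16/3) + 33 = -13/3 + 33 = 86/3 ≈ 28.667)
W = 186 (W = 6*31 = 186)
g(A, M) = -8*A
4459 - g(W, P) = 4459 - (-8)*186 = 4459 - 1*(-1488) = 4459 + 1488 = 5947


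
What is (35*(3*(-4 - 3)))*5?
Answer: -3675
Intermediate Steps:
(35*(3*(-4 - 3)))*5 = (35*(3*(-7)))*5 = (35*(-21))*5 = -735*5 = -3675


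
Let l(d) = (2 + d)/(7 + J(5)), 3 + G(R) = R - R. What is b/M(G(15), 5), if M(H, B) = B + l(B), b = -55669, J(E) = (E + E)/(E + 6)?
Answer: -4843203/512 ≈ -9459.4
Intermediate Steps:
G(R) = -3 (G(R) = -3 + (R - R) = -3 + 0 = -3)
J(E) = 2*E/(6 + E) (J(E) = (2*E)/(6 + E) = 2*E/(6 + E))
l(d) = 22/87 + 11*d/87 (l(d) = (2 + d)/(7 + 2*5/(6 + 5)) = (2 + d)/(7 + 2*5/11) = (2 + d)/(7 + 2*5*(1/11)) = (2 + d)/(7 + 10/11) = (2 + d)/(87/11) = (2 + d)*(11/87) = 22/87 + 11*d/87)
M(H, B) = 22/87 + 98*B/87 (M(H, B) = B + (22/87 + 11*B/87) = 22/87 + 98*B/87)
b/M(G(15), 5) = -55669/(22/87 + (98/87)*5) = -55669/(22/87 + 490/87) = -55669/512/87 = -55669*87/512 = -4843203/512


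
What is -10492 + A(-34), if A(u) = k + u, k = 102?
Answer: -10424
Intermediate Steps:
A(u) = 102 + u
-10492 + A(-34) = -10492 + (102 - 34) = -10492 + 68 = -10424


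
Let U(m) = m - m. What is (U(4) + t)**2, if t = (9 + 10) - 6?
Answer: 169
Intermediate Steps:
U(m) = 0
t = 13 (t = 19 - 6 = 13)
(U(4) + t)**2 = (0 + 13)**2 = 13**2 = 169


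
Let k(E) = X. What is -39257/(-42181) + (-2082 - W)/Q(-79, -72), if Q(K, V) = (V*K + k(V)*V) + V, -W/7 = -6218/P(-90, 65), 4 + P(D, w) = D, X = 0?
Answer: 7152369193/11133759312 ≈ 0.64240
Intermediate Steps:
k(E) = 0
P(D, w) = -4 + D
W = -21763/47 (W = -(-43526)/(-4 - 90) = -(-43526)/(-94) = -(-43526)*(-1)/94 = -7*3109/47 = -21763/47 ≈ -463.04)
Q(K, V) = V + K*V (Q(K, V) = (V*K + 0*V) + V = (K*V + 0) + V = K*V + V = V + K*V)
-39257/(-42181) + (-2082 - W)/Q(-79, -72) = -39257/(-42181) + (-2082 - 1*(-21763/47))/((-72*(1 - 79))) = -39257*(-1/42181) + (-2082 + 21763/47)/((-72*(-78))) = 39257/42181 - 76091/47/5616 = 39257/42181 - 76091/47*1/5616 = 39257/42181 - 76091/263952 = 7152369193/11133759312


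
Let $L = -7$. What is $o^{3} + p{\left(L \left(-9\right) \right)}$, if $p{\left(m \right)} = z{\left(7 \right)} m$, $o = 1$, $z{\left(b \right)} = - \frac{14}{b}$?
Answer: $-125$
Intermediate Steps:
$p{\left(m \right)} = - 2 m$ ($p{\left(m \right)} = - \frac{14}{7} m = \left(-14\right) \frac{1}{7} m = - 2 m$)
$o^{3} + p{\left(L \left(-9\right) \right)} = 1^{3} - 2 \left(\left(-7\right) \left(-9\right)\right) = 1 - 126 = -125$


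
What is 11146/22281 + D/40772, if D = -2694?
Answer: 197209849/454220466 ≈ 0.43417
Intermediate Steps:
11146/22281 + D/40772 = 11146/22281 - 2694/40772 = 11146*(1/22281) - 2694*1/40772 = 11146/22281 - 1347/20386 = 197209849/454220466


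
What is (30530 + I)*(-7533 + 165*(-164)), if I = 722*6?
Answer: -1205981166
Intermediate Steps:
I = 4332
(30530 + I)*(-7533 + 165*(-164)) = (30530 + 4332)*(-7533 + 165*(-164)) = 34862*(-7533 - 27060) = 34862*(-34593) = -1205981166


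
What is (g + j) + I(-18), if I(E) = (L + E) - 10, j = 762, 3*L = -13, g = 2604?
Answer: 10001/3 ≈ 3333.7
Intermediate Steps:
L = -13/3 (L = (⅓)*(-13) = -13/3 ≈ -4.3333)
I(E) = -43/3 + E (I(E) = (-13/3 + E) - 10 = -43/3 + E)
(g + j) + I(-18) = (2604 + 762) + (-43/3 - 18) = 3366 - 97/3 = 10001/3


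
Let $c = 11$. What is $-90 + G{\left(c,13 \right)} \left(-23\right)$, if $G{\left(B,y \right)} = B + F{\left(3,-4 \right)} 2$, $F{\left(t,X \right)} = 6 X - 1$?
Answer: $807$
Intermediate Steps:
$F{\left(t,X \right)} = -1 + 6 X$
$G{\left(B,y \right)} = -50 + B$ ($G{\left(B,y \right)} = B + \left(-1 + 6 \left(-4\right)\right) 2 = B + \left(-1 - 24\right) 2 = B - 50 = -50 + B$)
$-90 + G{\left(c,13 \right)} \left(-23\right) = -90 + \left(-50 + 11\right) \left(-23\right) = -90 - -897 = -90 + 897 = 807$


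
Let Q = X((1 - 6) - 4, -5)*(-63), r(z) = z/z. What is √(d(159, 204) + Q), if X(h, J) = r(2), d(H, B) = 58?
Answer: I*√5 ≈ 2.2361*I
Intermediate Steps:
r(z) = 1
X(h, J) = 1
Q = -63 (Q = 1*(-63) = -63)
√(d(159, 204) + Q) = √(58 - 63) = √(-5) = I*√5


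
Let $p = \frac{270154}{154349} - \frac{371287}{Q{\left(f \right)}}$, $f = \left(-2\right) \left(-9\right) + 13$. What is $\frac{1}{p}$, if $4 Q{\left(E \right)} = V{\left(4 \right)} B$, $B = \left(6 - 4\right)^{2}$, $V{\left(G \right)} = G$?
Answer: $- \frac{617396}{57306696547} \approx -1.0774 \cdot 10^{-5}$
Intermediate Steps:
$f = 31$ ($f = 18 + 13 = 31$)
$B = 4$ ($B = 2^{2} = 4$)
$Q{\left(E \right)} = 4$ ($Q{\left(E \right)} = \frac{4 \cdot 4}{4} = \frac{1}{4} \cdot 16 = 4$)
$p = - \frac{57306696547}{617396}$ ($p = \frac{270154}{154349} - \frac{371287}{4} = - \frac{57306696547}{617396} \approx -92820.0$)
$\frac{1}{p} = \frac{1}{- \frac{57306696547}{617396}} = - \frac{617396}{57306696547}$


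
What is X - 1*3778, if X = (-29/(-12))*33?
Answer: -14793/4 ≈ -3698.3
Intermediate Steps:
X = 319/4 (X = -1/12*(-29)*33 = (29/12)*33 = 319/4 ≈ 79.750)
X - 1*3778 = 319/4 - 1*3778 = 319/4 - 3778 = -14793/4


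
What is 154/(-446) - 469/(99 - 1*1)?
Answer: -16019/3122 ≈ -5.1310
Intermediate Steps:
154/(-446) - 469/(99 - 1*1) = 154*(-1/446) - 469/(99 - 1) = -77/223 - 469/98 = -77/223 - 469*1/98 = -77/223 - 67/14 = -16019/3122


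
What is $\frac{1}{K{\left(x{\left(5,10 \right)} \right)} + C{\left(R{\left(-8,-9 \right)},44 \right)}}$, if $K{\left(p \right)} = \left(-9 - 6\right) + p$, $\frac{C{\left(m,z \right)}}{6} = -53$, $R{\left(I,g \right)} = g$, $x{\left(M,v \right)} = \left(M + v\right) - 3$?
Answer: $- \frac{1}{321} \approx -0.0031153$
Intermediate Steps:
$x{\left(M,v \right)} = -3 + M + v$
$C{\left(m,z \right)} = -318$ ($C{\left(m,z \right)} = 6 \left(-53\right) = -318$)
$K{\left(p \right)} = -15 + p$
$\frac{1}{K{\left(x{\left(5,10 \right)} \right)} + C{\left(R{\left(-8,-9 \right)},44 \right)}} = \frac{1}{\left(-15 + \left(-3 + 5 + 10\right)\right) - 318} = \frac{1}{\left(-15 + 12\right) - 318} = \frac{1}{-3 - 318} = \frac{1}{-321} = - \frac{1}{321}$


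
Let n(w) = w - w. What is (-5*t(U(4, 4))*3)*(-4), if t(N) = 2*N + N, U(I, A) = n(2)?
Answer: 0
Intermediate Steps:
n(w) = 0
U(I, A) = 0
t(N) = 3*N
(-5*t(U(4, 4))*3)*(-4) = (-15*0*3)*(-4) = (-5*0*3)*(-4) = (0*3)*(-4) = 0*(-4) = 0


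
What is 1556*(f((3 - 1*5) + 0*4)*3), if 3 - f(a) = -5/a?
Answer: 2334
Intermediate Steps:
f(a) = 3 + 5/a (f(a) = 3 - (-5)/a = 3 + 5/a)
1556*(f((3 - 1*5) + 0*4)*3) = 1556*((3 + 5/((3 - 1*5) + 0*4))*3) = 1556*((3 + 5/((3 - 5) + 0))*3) = 1556*((3 + 5/(-2 + 0))*3) = 1556*((3 + 5/(-2))*3) = 1556*((3 + 5*(-½))*3) = 1556*((3 - 5/2)*3) = 1556*((½)*3) = 1556*(3/2) = 2334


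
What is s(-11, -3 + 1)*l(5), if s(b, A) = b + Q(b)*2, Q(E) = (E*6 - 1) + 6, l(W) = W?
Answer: -665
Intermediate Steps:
Q(E) = 5 + 6*E (Q(E) = (6*E - 1) + 6 = (-1 + 6*E) + 6 = 5 + 6*E)
s(b, A) = 10 + 13*b (s(b, A) = b + (5 + 6*b)*2 = b + (10 + 12*b) = 10 + 13*b)
s(-11, -3 + 1)*l(5) = (10 + 13*(-11))*5 = (10 - 143)*5 = -133*5 = -665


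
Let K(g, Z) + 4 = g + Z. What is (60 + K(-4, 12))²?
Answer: 4096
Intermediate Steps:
K(g, Z) = -4 + Z + g (K(g, Z) = -4 + (g + Z) = -4 + (Z + g) = -4 + Z + g)
(60 + K(-4, 12))² = (60 + (-4 + 12 - 4))² = (60 + 4)² = 64² = 4096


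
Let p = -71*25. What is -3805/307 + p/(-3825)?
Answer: -560368/46971 ≈ -11.930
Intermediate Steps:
p = -1775
-3805/307 + p/(-3825) = -3805/307 - 1775/(-3825) = -3805*1/307 - 1775*(-1/3825) = -3805/307 + 71/153 = -560368/46971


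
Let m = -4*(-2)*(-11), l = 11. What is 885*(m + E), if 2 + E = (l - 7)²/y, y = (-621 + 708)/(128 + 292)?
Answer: -327450/29 ≈ -11291.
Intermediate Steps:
m = -88 (m = 8*(-11) = -88)
y = 29/140 (y = 87/420 = 87*(1/420) = 29/140 ≈ 0.20714)
E = 2182/29 (E = -2 + (11 - 7)²/(29/140) = -2 + 4²*(140/29) = -2 + 16*(140/29) = -2 + 2240/29 = 2182/29 ≈ 75.241)
885*(m + E) = 885*(-88 + 2182/29) = 885*(-370/29) = -327450/29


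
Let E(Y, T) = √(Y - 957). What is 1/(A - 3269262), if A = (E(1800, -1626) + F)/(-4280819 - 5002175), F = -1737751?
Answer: -140862647119096917469/460516873076772077717412743 + 4641497*√843/460516873076772077717412743 ≈ -3.0588e-7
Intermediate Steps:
E(Y, T) = √(-957 + Y)
A = 1737751/9282994 - √843/9282994 (A = (√(-957 + 1800) - 1737751)/(-4280819 - 5002175) = (√843 - 1737751)/(-9282994) = (-1737751 + √843)*(-1/9282994) = 1737751/9282994 - √843/9282994 ≈ 0.18719)
1/(A - 3269262) = 1/((1737751/9282994 - √843/9282994) - 3269262) = 1/(-30348537792677/9282994 - √843/9282994)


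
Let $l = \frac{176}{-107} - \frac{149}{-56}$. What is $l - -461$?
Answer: $\frac{2768399}{5992} \approx 462.02$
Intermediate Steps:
$l = \frac{6087}{5992}$ ($l = 176 \left(- \frac{1}{107}\right) - - \frac{149}{56} = - \frac{176}{107} + \frac{149}{56} = \frac{6087}{5992} \approx 1.0159$)
$l - -461 = \frac{6087}{5992} - -461 = \frac{6087}{5992} + 461 = \frac{2768399}{5992}$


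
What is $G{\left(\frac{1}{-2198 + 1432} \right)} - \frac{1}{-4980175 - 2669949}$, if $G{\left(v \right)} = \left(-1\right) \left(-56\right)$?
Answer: $\frac{428406945}{7650124} \approx 56.0$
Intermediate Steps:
$G{\left(v \right)} = 56$
$G{\left(\frac{1}{-2198 + 1432} \right)} - \frac{1}{-4980175 - 2669949} = 56 - \frac{1}{-4980175 - 2669949} = 56 - \frac{1}{-7650124} = 56 - - \frac{1}{7650124} = 56 + \frac{1}{7650124} = \frac{428406945}{7650124}$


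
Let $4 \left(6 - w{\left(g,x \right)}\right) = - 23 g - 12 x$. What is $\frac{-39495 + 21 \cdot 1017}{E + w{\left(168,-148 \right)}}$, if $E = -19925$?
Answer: $\frac{18138}{19397} \approx 0.93509$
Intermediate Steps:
$w{\left(g,x \right)} = 6 + 3 x + \frac{23 g}{4}$ ($w{\left(g,x \right)} = 6 - \frac{- 23 g - 12 x}{4} = 6 + \left(3 x + \frac{23 g}{4}\right) = 6 + 3 x + \frac{23 g}{4}$)
$\frac{-39495 + 21 \cdot 1017}{E + w{\left(168,-148 \right)}} = \frac{-39495 + 21 \cdot 1017}{-19925 + \left(6 + 3 \left(-148\right) + \frac{23}{4} \cdot 168\right)} = \frac{-39495 + 21357}{-19925 + \left(6 - 444 + 966\right)} = - \frac{18138}{-19925 + 528} = - \frac{18138}{-19397} = \left(-18138\right) \left(- \frac{1}{19397}\right) = \frac{18138}{19397}$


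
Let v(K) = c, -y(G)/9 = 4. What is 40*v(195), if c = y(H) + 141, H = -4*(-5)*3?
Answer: 4200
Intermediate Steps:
H = 60 (H = 20*3 = 60)
y(G) = -36 (y(G) = -9*4 = -36)
c = 105 (c = -36 + 141 = 105)
v(K) = 105
40*v(195) = 40*105 = 4200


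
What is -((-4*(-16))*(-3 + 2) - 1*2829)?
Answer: 2893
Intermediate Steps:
-((-4*(-16))*(-3 + 2) - 1*2829) = -(64*(-1) - 2829) = -(-64 - 2829) = -1*(-2893) = 2893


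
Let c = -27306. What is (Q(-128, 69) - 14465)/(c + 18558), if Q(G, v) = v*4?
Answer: 14189/8748 ≈ 1.6220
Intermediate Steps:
Q(G, v) = 4*v
(Q(-128, 69) - 14465)/(c + 18558) = (4*69 - 14465)/(-27306 + 18558) = (276 - 14465)/(-8748) = -14189*(-1/8748) = 14189/8748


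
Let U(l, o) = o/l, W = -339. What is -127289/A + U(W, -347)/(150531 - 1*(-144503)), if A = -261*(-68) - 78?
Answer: -353638817959/49091444845 ≈ -7.2037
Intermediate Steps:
A = 17670 (A = 17748 - 78 = 17670)
-127289/A + U(W, -347)/(150531 - 1*(-144503)) = -127289/17670 + (-347/(-339))/(150531 - 1*(-144503)) = -127289*1/17670 + (-347*(-1/339))/(150531 + 144503) = -127289/17670 + (347/339)/295034 = -127289/17670 + (347/339)*(1/295034) = -127289/17670 + 347/100016526 = -353638817959/49091444845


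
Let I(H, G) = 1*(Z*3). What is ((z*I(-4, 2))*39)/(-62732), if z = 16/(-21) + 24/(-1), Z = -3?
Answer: -15210/109781 ≈ -0.13855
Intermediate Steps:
I(H, G) = -9 (I(H, G) = 1*(-3*3) = 1*(-9) = -9)
z = -520/21 (z = 16*(-1/21) + 24*(-1) = -16/21 - 24 = -520/21 ≈ -24.762)
((z*I(-4, 2))*39)/(-62732) = (-520/21*(-9)*39)/(-62732) = ((1560/7)*39)*(-1/62732) = (60840/7)*(-1/62732) = -15210/109781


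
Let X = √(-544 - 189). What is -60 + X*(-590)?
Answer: -60 - 590*I*√733 ≈ -60.0 - 15974.0*I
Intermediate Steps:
X = I*√733 (X = √(-733) = I*√733 ≈ 27.074*I)
-60 + X*(-590) = -60 + (I*√733)*(-590) = -60 - 590*I*√733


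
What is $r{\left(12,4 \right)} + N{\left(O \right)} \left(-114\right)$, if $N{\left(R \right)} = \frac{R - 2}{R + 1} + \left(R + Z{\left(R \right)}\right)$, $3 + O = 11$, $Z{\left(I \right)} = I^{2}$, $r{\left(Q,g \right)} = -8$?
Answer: $-8292$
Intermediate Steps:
$O = 8$ ($O = -3 + 11 = 8$)
$N{\left(R \right)} = R + R^{2} + \frac{-2 + R}{1 + R}$ ($N{\left(R \right)} = \frac{R - 2}{R + 1} + \left(R + R^{2}\right) = \frac{-2 + R}{1 + R} + \left(R + R^{2}\right) = R + R^{2} + \frac{-2 + R}{1 + R}$)
$r{\left(12,4 \right)} + N{\left(O \right)} \left(-114\right) = -8 + \frac{-2 + 8^{3} + 2 \cdot 8 + 2 \cdot 8^{2}}{1 + 8} \left(-114\right) = -8 + \frac{-2 + 512 + 16 + 2 \cdot 64}{9} \left(-114\right) = -8 + \frac{-2 + 512 + 16 + 128}{9} \left(-114\right) = -8 + \frac{1}{9} \cdot 654 \left(-114\right) = -8 + \frac{218}{3} \left(-114\right) = -8 - 8284 = -8292$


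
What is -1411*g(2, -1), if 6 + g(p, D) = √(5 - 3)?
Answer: 8466 - 1411*√2 ≈ 6470.5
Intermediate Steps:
g(p, D) = -6 + √2 (g(p, D) = -6 + √(5 - 3) = -6 + √2)
-1411*g(2, -1) = -1411*(-6 + √2) = 8466 - 1411*√2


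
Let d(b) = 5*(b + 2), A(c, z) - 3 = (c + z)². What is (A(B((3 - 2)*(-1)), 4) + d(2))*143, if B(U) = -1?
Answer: 4576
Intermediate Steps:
A(c, z) = 3 + (c + z)²
d(b) = 10 + 5*b (d(b) = 5*(2 + b) = 10 + 5*b)
(A(B((3 - 2)*(-1)), 4) + d(2))*143 = ((3 + (-1 + 4)²) + (10 + 5*2))*143 = ((3 + 3²) + (10 + 10))*143 = ((3 + 9) + 20)*143 = (12 + 20)*143 = 32*143 = 4576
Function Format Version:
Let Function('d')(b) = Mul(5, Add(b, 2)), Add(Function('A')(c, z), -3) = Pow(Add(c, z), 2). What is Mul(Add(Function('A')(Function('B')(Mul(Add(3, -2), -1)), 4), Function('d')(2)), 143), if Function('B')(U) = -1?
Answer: 4576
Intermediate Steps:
Function('A')(c, z) = Add(3, Pow(Add(c, z), 2))
Function('d')(b) = Add(10, Mul(5, b)) (Function('d')(b) = Mul(5, Add(2, b)) = Add(10, Mul(5, b)))
Mul(Add(Function('A')(Function('B')(Mul(Add(3, -2), -1)), 4), Function('d')(2)), 143) = Mul(Add(Add(3, Pow(Add(-1, 4), 2)), Add(10, Mul(5, 2))), 143) = Mul(Add(Add(3, Pow(3, 2)), Add(10, 10)), 143) = Mul(Add(Add(3, 9), 20), 143) = Mul(Add(12, 20), 143) = Mul(32, 143) = 4576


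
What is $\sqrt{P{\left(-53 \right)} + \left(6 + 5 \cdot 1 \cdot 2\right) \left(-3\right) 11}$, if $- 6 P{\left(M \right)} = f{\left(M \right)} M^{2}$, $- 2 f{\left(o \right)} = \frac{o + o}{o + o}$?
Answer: $\frac{i \sqrt{10581}}{6} \approx 17.144 i$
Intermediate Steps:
$f{\left(o \right)} = - \frac{1}{2}$ ($f{\left(o \right)} = - \frac{\left(o + o\right) \frac{1}{o + o}}{2} = - \frac{2 o \frac{1}{2 o}}{2} = \left(- \frac{1}{2}\right) 1 = - \frac{1}{2}$)
$P{\left(M \right)} = \frac{M^{2}}{12}$ ($P{\left(M \right)} = - \frac{\left(- \frac{1}{2}\right) M^{2}}{6} = \frac{M^{2}}{12}$)
$\sqrt{P{\left(-53 \right)} + \left(6 + 5 \cdot 1 \cdot 2\right) \left(-3\right) 11} = \sqrt{\frac{\left(-53\right)^{2}}{12} + \left(6 + 5 \cdot 1 \cdot 2\right) \left(-3\right) 11} = \sqrt{\frac{1}{12} \cdot 2809 + \left(6 + 5 \cdot 2\right) \left(-3\right) 11} = \sqrt{\frac{2809}{12} + \left(6 + 10\right) \left(-3\right) 11} = \sqrt{\frac{2809}{12} + 16 \left(-3\right) 11} = \sqrt{\frac{2809}{12} - 528} = \sqrt{- \frac{3527}{12}} = \frac{i \sqrt{10581}}{6}$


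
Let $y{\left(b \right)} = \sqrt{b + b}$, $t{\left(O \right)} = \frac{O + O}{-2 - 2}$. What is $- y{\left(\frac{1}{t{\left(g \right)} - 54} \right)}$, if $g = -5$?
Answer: $- \frac{2 i \sqrt{103}}{103} \approx - 0.19707 i$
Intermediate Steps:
$t{\left(O \right)} = - \frac{O}{2}$ ($t{\left(O \right)} = \frac{2 O}{-4} = 2 O \left(- \frac{1}{4}\right) = - \frac{O}{2}$)
$y{\left(b \right)} = \sqrt{2} \sqrt{b}$ ($y{\left(b \right)} = \sqrt{2 b} = \sqrt{2} \sqrt{b}$)
$- y{\left(\frac{1}{t{\left(g \right)} - 54} \right)} = - \sqrt{2} \sqrt{\frac{1}{\left(- \frac{1}{2}\right) \left(-5\right) - 54}} = - \sqrt{2} \sqrt{\frac{1}{\frac{5}{2} - 54}} = - \sqrt{2} \sqrt{\frac{1}{- \frac{103}{2}}} = - \sqrt{2} \sqrt{- \frac{2}{103}} = - \sqrt{2} \frac{i \sqrt{206}}{103} = - \frac{2 i \sqrt{103}}{103}$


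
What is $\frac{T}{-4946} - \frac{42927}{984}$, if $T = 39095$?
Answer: $- \frac{1019457}{19784} \approx -51.529$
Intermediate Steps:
$\frac{T}{-4946} - \frac{42927}{984} = \frac{39095}{-4946} - \frac{42927}{984} = 39095 \left(- \frac{1}{4946}\right) - \frac{349}{8} = - \frac{39095}{4946} - \frac{349}{8} = - \frac{1019457}{19784}$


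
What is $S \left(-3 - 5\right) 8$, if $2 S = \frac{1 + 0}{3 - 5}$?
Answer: $16$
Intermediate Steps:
$S = - \frac{1}{4}$ ($S = \frac{\left(1 + 0\right) \frac{1}{3 - 5}}{2} = \frac{1 \frac{1}{-2}}{2} = \frac{1 \left(- \frac{1}{2}\right)}{2} = \frac{1}{2} \left(- \frac{1}{2}\right) = - \frac{1}{4} \approx -0.25$)
$S \left(-3 - 5\right) 8 = - \frac{-3 - 5}{4} \cdot 8 = \left(- \frac{1}{4}\right) \left(-8\right) 8 = 2 \cdot 8 = 16$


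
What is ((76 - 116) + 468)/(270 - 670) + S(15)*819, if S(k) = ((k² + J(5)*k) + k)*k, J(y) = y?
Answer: 386977393/100 ≈ 3.8698e+6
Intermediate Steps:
S(k) = k*(k² + 6*k) (S(k) = ((k² + 5*k) + k)*k = (k² + 6*k)*k = k*(k² + 6*k))
((76 - 116) + 468)/(270 - 670) + S(15)*819 = ((76 - 116) + 468)/(270 - 670) + (15²*(6 + 15))*819 = (-40 + 468)/(-400) + (225*21)*819 = 428*(-1/400) + 4725*819 = -107/100 + 3869775 = 386977393/100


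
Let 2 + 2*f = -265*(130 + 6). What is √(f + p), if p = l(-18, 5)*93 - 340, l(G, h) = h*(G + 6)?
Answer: I*√23941 ≈ 154.73*I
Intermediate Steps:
f = -18021 (f = -1 + (-265*(130 + 6))/2 = -1 + (-265*136)/2 = -1 + (½)*(-36040) = -1 - 18020 = -18021)
l(G, h) = h*(6 + G)
p = -5920 (p = (5*(6 - 18))*93 - 340 = (5*(-12))*93 - 340 = -60*93 - 340 = -5580 - 340 = -5920)
√(f + p) = √(-18021 - 5920) = √(-23941) = I*√23941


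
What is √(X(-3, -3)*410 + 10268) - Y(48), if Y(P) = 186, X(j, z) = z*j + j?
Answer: -186 + 2*√3182 ≈ -73.182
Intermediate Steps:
X(j, z) = j + j*z (X(j, z) = j*z + j = j + j*z)
√(X(-3, -3)*410 + 10268) - Y(48) = √(-3*(1 - 3)*410 + 10268) - 1*186 = √(-3*(-2)*410 + 10268) - 186 = √(6*410 + 10268) - 186 = √(2460 + 10268) - 186 = √12728 - 186 = 2*√3182 - 186 = -186 + 2*√3182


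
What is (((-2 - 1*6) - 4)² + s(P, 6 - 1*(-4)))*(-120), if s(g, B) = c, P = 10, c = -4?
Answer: -16800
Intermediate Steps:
s(g, B) = -4
(((-2 - 1*6) - 4)² + s(P, 6 - 1*(-4)))*(-120) = (((-2 - 1*6) - 4)² - 4)*(-120) = (((-2 - 6) - 4)² - 4)*(-120) = ((-8 - 4)² - 4)*(-120) = ((-12)² - 4)*(-120) = (144 - 4)*(-120) = 140*(-120) = -16800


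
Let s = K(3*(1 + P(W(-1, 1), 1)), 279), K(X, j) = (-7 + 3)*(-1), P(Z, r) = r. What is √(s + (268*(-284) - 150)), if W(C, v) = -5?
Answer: I*√76258 ≈ 276.15*I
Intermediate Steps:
K(X, j) = 4 (K(X, j) = -4*(-1) = 4)
s = 4
√(s + (268*(-284) - 150)) = √(4 + (268*(-284) - 150)) = √(4 + (-76112 - 150)) = √(4 - 76262) = √(-76258) = I*√76258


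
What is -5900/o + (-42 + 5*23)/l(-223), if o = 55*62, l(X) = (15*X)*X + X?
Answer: -39995017/23117072 ≈ -1.7301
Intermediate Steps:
l(X) = X + 15*X² (l(X) = 15*X² + X = X + 15*X²)
o = 3410
-5900/o + (-42 + 5*23)/l(-223) = -5900/3410 + (-42 + 5*23)/((-223*(1 + 15*(-223)))) = -5900*1/3410 + (-42 + 115)/((-223*(1 - 3345))) = -590/341 + 73/((-223*(-3344))) = -590/341 + 73/745712 = -39995017/23117072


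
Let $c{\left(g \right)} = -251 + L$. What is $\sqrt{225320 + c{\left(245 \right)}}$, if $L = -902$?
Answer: $\sqrt{224167} \approx 473.46$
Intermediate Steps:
$c{\left(g \right)} = -1153$ ($c{\left(g \right)} = -251 - 902 = -1153$)
$\sqrt{225320 + c{\left(245 \right)}} = \sqrt{225320 - 1153} = \sqrt{224167}$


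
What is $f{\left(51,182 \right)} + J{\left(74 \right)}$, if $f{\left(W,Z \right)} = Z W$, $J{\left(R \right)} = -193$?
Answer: $9089$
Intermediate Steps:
$f{\left(W,Z \right)} = W Z$
$f{\left(51,182 \right)} + J{\left(74 \right)} = 51 \cdot 182 - 193 = 9282 - 193 = 9089$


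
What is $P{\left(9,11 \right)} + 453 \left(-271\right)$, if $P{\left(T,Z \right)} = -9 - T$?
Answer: $-122781$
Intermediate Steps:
$P{\left(9,11 \right)} + 453 \left(-271\right) = \left(-9 - 9\right) + 453 \left(-271\right) = \left(-9 - 9\right) - 122763 = -18 - 122763 = -122781$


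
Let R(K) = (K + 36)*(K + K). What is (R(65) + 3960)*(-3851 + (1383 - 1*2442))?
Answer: -83911900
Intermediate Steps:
R(K) = 2*K*(36 + K) (R(K) = (36 + K)*(2*K) = 2*K*(36 + K))
(R(65) + 3960)*(-3851 + (1383 - 1*2442)) = (2*65*(36 + 65) + 3960)*(-3851 + (1383 - 1*2442)) = (2*65*101 + 3960)*(-3851 + (1383 - 2442)) = (13130 + 3960)*(-3851 - 1059) = 17090*(-4910) = -83911900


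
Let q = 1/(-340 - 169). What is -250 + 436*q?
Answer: -127686/509 ≈ -250.86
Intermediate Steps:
q = -1/509 (q = 1/(-509) = -1/509 ≈ -0.0019646)
-250 + 436*q = -250 + 436*(-1/509) = -250 - 436/509 = -127686/509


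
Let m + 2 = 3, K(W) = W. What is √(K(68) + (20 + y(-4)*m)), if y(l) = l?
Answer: 2*√21 ≈ 9.1651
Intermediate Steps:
m = 1 (m = -2 + 3 = 1)
√(K(68) + (20 + y(-4)*m)) = √(68 + (20 - 4*1)) = √(68 + (20 - 4)) = √(68 + 16) = √84 = 2*√21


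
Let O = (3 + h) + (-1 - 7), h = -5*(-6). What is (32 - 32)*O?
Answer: 0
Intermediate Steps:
h = 30
O = 25 (O = (3 + 30) + (-1 - 7) = 33 - 8 = 25)
(32 - 32)*O = (32 - 32)*25 = 0*25 = 0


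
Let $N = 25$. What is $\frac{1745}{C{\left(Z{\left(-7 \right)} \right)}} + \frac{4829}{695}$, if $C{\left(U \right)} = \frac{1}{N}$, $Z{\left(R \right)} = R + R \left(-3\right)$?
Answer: $\frac{30324204}{695} \approx 43632.0$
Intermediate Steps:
$Z{\left(R \right)} = - 2 R$ ($Z{\left(R \right)} = R - 3 R = - 2 R$)
$C{\left(U \right)} = \frac{1}{25}$
$\frac{1745}{C{\left(Z{\left(-7 \right)} \right)}} + \frac{4829}{695} = 1745 \frac{1}{\frac{1}{25}} + \frac{4829}{695} = 1745 \cdot 25 + 4829 \cdot \frac{1}{695} = 43625 + \frac{4829}{695} = \frac{30324204}{695}$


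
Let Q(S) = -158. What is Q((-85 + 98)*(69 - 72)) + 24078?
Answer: 23920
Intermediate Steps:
Q((-85 + 98)*(69 - 72)) + 24078 = -158 + 24078 = 23920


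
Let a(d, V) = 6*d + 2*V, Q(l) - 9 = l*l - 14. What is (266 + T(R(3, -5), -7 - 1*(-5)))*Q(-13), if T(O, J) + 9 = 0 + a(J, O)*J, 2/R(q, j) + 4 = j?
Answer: 416068/9 ≈ 46230.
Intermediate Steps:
R(q, j) = 2/(-4 + j)
Q(l) = -5 + l² (Q(l) = 9 + (l*l - 14) = 9 + (l² - 14) = 9 + (-14 + l²) = -5 + l²)
a(d, V) = 2*V + 6*d
T(O, J) = -9 + J*(2*O + 6*J) (T(O, J) = -9 + (0 + (2*O + 6*J)*J) = -9 + (0 + J*(2*O + 6*J)) = -9 + J*(2*O + 6*J))
(266 + T(R(3, -5), -7 - 1*(-5)))*Q(-13) = (266 + (-9 + 2*(-7 - 1*(-5))*(2/(-4 - 5) + 3*(-7 - 1*(-5)))))*(-5 + (-13)²) = (266 + (-9 + 2*(-7 + 5)*(2/(-9) + 3*(-7 + 5))))*(-5 + 169) = (266 + (-9 + 2*(-2)*(2*(-⅑) + 3*(-2))))*164 = (266 + (-9 + 2*(-2)*(-2/9 - 6)))*164 = (266 + (-9 + 2*(-2)*(-56/9)))*164 = (266 + (-9 + 224/9))*164 = (266 + 143/9)*164 = (2537/9)*164 = 416068/9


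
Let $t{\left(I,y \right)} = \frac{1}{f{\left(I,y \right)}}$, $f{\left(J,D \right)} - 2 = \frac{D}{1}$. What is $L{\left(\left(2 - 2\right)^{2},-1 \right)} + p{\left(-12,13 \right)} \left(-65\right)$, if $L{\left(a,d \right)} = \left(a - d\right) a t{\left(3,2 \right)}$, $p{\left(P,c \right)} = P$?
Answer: $780$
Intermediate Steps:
$f{\left(J,D \right)} = 2 + D$ ($f{\left(J,D \right)} = 2 + \frac{D}{1} = 2 + D 1 = 2 + D$)
$t{\left(I,y \right)} = \frac{1}{2 + y}$
$L{\left(a,d \right)} = \frac{a \left(a - d\right)}{4}$ ($L{\left(a,d \right)} = \frac{\left(a - d\right) a}{2 + 2} = \frac{a \left(a - d\right)}{4}$)
$L{\left(\left(2 - 2\right)^{2},-1 \right)} + p{\left(-12,13 \right)} \left(-65\right) = \frac{\left(2 - 2\right)^{2} \left(\left(2 - 2\right)^{2} - -1\right)}{4} - -780 = \frac{0^{2} \left(0^{2} + 1\right)}{4} + 780 = \frac{1}{4} \cdot 0 \left(0 + 1\right) + 780 = \frac{1}{4} \cdot 0 \cdot 1 + 780 = 0 + 780 = 780$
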